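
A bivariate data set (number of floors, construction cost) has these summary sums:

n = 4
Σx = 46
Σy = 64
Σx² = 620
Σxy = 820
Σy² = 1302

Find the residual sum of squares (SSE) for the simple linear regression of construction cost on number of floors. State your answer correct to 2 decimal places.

200.46

Sxx = Σx² − (Σx)²/n = 620 − 529 = 91
Sxy = Σxy − (Σx)(Σy)/n = 820 − 736 = 84
Syy = Σy² − (Σy)²/n = 1302 − 1024 = 278
b = Sxy/Sxx = 84/91 = 0.923077
SSE = Syy − b·Sxy = 278 − 0.923077·84 = 200.461538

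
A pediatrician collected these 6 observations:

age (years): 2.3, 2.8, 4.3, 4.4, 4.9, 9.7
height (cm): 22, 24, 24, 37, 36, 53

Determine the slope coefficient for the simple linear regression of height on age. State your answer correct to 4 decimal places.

4.2295

n = 6, Σx = 28.4, Σy = 196, Σxy = 1074.3, Σx² = 169.08
Sxx = Σx² − (Σx)²/n = 169.08 − 134.426667 = 34.653333
Sxy = Σxy − (Σx)(Σy)/n = 1074.3 − 927.733333 = 146.566667
b = Sxy/Sxx = 146.566667/34.653333 = 4.229511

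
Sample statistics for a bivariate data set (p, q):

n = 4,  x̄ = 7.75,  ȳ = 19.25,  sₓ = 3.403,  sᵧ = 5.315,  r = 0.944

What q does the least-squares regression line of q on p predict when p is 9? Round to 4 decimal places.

21.0930

b = r · sᵧ/sₓ = 0.944 · 5.315/3.403 = 1.474393
a = ȳ − b·x̄ = 19.25 − 1.474393·7.75 = 7.823453
ŷ(9) = a + b·9 = 7.823453 + 1.474393·9 = 21.092991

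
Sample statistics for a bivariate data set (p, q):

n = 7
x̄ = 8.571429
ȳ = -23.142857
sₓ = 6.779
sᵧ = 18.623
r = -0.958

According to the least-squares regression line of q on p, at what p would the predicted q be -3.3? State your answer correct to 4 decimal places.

1.0317

b = r · sᵧ/sₓ = -0.958 · 18.623/6.779 = -2.631780
a = ȳ − b·x̄ = -23.142857 − (-2.631780)·8.571429 = -0.584745
Set a + b·x = -3.3: x = (-3.3 − (-0.584745)) / (-2.631780) = 1.031718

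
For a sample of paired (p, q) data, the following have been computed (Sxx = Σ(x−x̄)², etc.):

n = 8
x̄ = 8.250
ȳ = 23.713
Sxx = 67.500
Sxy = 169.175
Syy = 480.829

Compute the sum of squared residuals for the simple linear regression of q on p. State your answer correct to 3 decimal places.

b = Sxy/Sxx = 169.175/67.5 = 2.506296
SSE = Syy − b·Sxy = 480.829 − 2.506296·169.175 = 56.826324

56.826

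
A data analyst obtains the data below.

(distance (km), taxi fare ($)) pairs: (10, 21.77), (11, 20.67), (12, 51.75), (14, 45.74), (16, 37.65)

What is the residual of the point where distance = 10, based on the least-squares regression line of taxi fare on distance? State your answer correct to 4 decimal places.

-5.7530

n = 5, Σx = 63, Σy = 177.58, Σxy = 2308.83, Σx² = 817
Sxx = Σx² − (Σx)²/n = 817 − 793.8 = 23.2
Sxy = Σxy − (Σx)(Σy)/n = 2308.83 − 2237.508 = 71.322
b = Sxy/Sxx = 71.322/23.2 = 3.074224
a = ȳ − b·x̄ = 35.516 − 3.074224·12.6 = -3.219224
ŷ(10) = -3.219224 + 3.074224·10 = 27.523017
residual = y − ŷ = 21.77 − 27.523017 = -5.753017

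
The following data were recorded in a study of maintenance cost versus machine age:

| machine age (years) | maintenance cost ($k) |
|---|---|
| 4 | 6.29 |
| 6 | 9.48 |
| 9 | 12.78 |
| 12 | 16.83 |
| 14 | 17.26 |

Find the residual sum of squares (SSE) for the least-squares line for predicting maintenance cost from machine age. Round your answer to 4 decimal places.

2.2006

n = 5, Σx = 45, Σy = 62.64, Σxy = 640.66, Σx² = 473, Σy² = 873.9194
Sxx = Σx² − (Σx)²/n = 473 − 405 = 68
Sxy = Σxy − (Σx)(Σy)/n = 640.66 − 563.76 = 76.9
Syy = Σy² − (Σy)²/n = 873.9194 − 784.75392 = 89.16548
b = Sxy/Sxx = 76.9/68 = 1.130882
SSE = Syy − b·Sxy = 89.16548 − 1.130882·76.9 = 2.200627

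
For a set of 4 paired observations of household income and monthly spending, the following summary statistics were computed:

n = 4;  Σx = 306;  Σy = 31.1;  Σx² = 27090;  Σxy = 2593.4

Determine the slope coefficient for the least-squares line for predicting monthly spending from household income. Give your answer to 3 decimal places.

0.058

Sxx = Σx² − (Σx)²/n = 27090 − 23409 = 3681
Sxy = Σxy − (Σx)(Σy)/n = 2593.4 − 2379.15 = 214.25
b = Sxy/Sxx = 214.25/3681 = 0.058204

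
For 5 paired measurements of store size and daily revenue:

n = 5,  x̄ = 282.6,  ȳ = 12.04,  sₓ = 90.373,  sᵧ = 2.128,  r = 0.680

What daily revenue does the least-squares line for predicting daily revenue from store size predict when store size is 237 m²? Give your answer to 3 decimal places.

11.310

b = r · sᵧ/sₓ = 0.68 · 2.128/90.373 = 0.016012
a = ȳ − b·x̄ = 12.04 − 0.016012·282.6 = 7.515048
ŷ(237) = a + b·237 = 7.515048 + 0.016012·237 = 11.309859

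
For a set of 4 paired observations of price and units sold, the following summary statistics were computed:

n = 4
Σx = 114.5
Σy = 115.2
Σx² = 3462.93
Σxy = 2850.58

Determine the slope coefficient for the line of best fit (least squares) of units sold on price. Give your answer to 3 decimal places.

Sxx = Σx² − (Σx)²/n = 3462.93 − 3277.5625 = 185.3675
Sxy = Σxy − (Σx)(Σy)/n = 2850.58 − 3297.6 = -447.02
b = Sxy/Sxx = -447.02/185.3675 = -2.411534

-2.412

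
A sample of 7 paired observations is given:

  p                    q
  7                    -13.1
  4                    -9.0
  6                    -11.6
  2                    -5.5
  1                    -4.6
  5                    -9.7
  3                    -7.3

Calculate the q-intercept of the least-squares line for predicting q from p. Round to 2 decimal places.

-2.96

n = 7, Σx = 28, Σy = -60.8, Σxy = -283.3, Σx² = 140
Sxx = Σx² − (Σx)²/n = 140 − 112 = 28
Sxy = Σxy − (Σx)(Σy)/n = -283.3 − (-243.2) = -40.1
b = Sxy/Sxx = -40.1/28 = -1.432143
a = ȳ − b·x̄ = -8.685714 − (-1.432143)·4 = -2.957143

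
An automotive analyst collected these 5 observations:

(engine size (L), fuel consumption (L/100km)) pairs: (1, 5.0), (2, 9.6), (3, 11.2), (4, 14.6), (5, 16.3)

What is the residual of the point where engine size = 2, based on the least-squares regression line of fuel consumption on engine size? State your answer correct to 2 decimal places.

n = 5, Σx = 15, Σy = 56.7, Σxy = 197.7, Σx² = 55
Sxx = Σx² − (Σx)²/n = 55 − 45 = 10
Sxy = Σxy − (Σx)(Σy)/n = 197.7 − 170.1 = 27.6
b = Sxy/Sxx = 27.6/10 = 2.76
a = ȳ − b·x̄ = 11.34 − 2.76·3 = 3.06
ŷ(2) = 3.06 + 2.76·2 = 8.58
residual = y − ŷ = 9.6 − 8.58 = 1.02

1.02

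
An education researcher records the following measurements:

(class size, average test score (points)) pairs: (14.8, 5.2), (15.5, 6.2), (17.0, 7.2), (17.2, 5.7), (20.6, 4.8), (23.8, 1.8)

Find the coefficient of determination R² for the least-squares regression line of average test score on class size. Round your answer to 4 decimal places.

0.6627

n = 6, Σx = 108.9, Σy = 30.9, Σxy = 535.22, Σx² = 2034.93, Σy² = 176.09
Sxx = Σx² − (Σx)²/n = 2034.93 − 1976.535 = 58.395
Sxy = Σxy − (Σx)(Σy)/n = 535.22 − 560.835 = -25.615
Syy = Σy² − (Σy)²/n = 176.09 − 159.135 = 16.955
R² = Sxy²/(Sxx·Syy) = (-25.615)²/(58.395·16.955) = 0.662697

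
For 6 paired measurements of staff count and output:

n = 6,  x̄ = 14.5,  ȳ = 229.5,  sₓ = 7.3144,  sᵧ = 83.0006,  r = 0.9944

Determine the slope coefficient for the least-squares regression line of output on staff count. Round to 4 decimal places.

11.2840

b = r · sᵧ/sₓ = 0.9944 · 83.0006/7.3144 = 11.284015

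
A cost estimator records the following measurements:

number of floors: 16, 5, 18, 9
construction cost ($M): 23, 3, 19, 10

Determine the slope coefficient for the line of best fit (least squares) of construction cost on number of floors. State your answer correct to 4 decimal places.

1.4091

n = 4, Σx = 48, Σy = 55, Σxy = 815, Σx² = 686
Sxx = Σx² − (Σx)²/n = 686 − 576 = 110
Sxy = Σxy − (Σx)(Σy)/n = 815 − 660 = 155
b = Sxy/Sxx = 155/110 = 1.409091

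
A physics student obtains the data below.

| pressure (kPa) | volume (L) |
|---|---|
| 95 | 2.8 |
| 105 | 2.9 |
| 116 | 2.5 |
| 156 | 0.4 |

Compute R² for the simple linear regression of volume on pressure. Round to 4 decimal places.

n = 4, Σx = 472, Σy = 8.6, Σxy = 922.9, Σx² = 57842, Σy² = 22.66
Sxx = Σx² − (Σx)²/n = 57842 − 55696 = 2146
Sxy = Σxy − (Σx)(Σy)/n = 922.9 − 1014.8 = -91.9
Syy = Σy² − (Σy)²/n = 22.66 − 18.49 = 4.17
R² = Sxy²/(Sxx·Syy) = (-91.9)²/(2146·4.17) = 0.943768

0.9438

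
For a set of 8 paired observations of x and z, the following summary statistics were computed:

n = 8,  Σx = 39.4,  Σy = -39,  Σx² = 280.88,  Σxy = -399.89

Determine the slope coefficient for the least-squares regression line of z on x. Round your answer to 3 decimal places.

-2.393

Sxx = Σx² − (Σx)²/n = 280.88 − 194.045 = 86.835
Sxy = Σxy − (Σx)(Σy)/n = -399.89 − (-192.075) = -207.815
b = Sxy/Sxx = -207.815/86.835 = -2.393217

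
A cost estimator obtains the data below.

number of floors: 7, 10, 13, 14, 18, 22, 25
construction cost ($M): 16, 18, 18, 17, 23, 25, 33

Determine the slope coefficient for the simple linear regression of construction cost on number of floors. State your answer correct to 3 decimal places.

n = 7, Σx = 109, Σy = 150, Σxy = 2553, Σx² = 1947
Sxx = Σx² − (Σx)²/n = 1947 − 1697.285714 = 249.714286
Sxy = Σxy − (Σx)(Σy)/n = 2553 − 2335.714286 = 217.285714
b = Sxy/Sxx = 217.285714/249.714286 = 0.870137

0.870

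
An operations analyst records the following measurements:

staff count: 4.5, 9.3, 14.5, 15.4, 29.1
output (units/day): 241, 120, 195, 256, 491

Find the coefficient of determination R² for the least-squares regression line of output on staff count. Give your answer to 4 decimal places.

0.6948

n = 5, Σx = 72.8, Σy = 1303, Σxy = 23258.5, Σx² = 1400.96, Σy² = 417123
Sxx = Σx² − (Σx)²/n = 1400.96 − 1059.968 = 340.992
Sxy = Σxy − (Σx)(Σy)/n = 23258.5 − 18971.68 = 4286.82
Syy = Σy² − (Σy)²/n = 417123 − 339561.8 = 77561.2
R² = Sxy²/(Sxx·Syy) = (4286.82)²/(340.992·77561.2) = 0.694835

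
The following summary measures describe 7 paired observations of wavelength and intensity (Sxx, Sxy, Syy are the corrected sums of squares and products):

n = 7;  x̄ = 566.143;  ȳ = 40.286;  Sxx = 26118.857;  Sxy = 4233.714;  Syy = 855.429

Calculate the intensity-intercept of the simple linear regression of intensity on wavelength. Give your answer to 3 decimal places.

b = Sxy/Sxx = 4233.714/26118.857 = 0.162094
a = ȳ − b·x̄ = 40.286 − 0.162094·566.143 = -51.482470

-51.482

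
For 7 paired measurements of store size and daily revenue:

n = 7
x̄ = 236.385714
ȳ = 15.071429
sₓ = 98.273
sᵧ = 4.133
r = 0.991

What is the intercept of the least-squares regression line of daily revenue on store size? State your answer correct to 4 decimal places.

5.2194

b = r · sᵧ/sₓ = 0.991 · 4.133/98.273 = 0.041678
a = ȳ − b·x̄ = 15.071429 − 0.041678·236.385714 = 5.219391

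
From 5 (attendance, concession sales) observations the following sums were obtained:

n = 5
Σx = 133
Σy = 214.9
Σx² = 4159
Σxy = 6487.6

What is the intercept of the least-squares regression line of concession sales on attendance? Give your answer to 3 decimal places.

9.954

Sxx = Σx² − (Σx)²/n = 4159 − 3537.8 = 621.2
Sxy = Σxy − (Σx)(Σy)/n = 6487.6 − 5716.34 = 771.26
b = Sxy/Sxx = 771.26/621.2 = 1.241565
a = ȳ − b·x̄ = 42.98 − 1.241565·26.6 = 9.954379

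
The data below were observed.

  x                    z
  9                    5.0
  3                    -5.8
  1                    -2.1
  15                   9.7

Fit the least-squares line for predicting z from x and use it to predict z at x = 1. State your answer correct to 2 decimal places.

n = 4, Σx = 28, Σy = 6.8, Σxy = 171, Σx² = 316
Sxx = Σx² − (Σx)²/n = 316 − 196 = 120
Sxy = Σxy − (Σx)(Σy)/n = 171 − 47.6 = 123.4
b = Sxy/Sxx = 123.4/120 = 1.028333
a = ȳ − b·x̄ = 1.7 − 1.028333·7 = -5.498333
ŷ(1) = a + b·1 = -5.498333 + 1.028333·1 = -4.47

-4.47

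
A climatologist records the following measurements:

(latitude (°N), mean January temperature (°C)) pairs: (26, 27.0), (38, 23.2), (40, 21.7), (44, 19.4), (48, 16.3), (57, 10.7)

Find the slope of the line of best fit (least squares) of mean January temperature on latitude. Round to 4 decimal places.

-0.5377

n = 6, Σx = 253, Σy = 118.3, Σxy = 4697.5, Σx² = 11209
Sxx = Σx² − (Σx)²/n = 11209 − 10668.166667 = 540.833333
Sxy = Σxy − (Σx)(Σy)/n = 4697.5 − 4988.316667 = -290.816667
b = Sxy/Sxx = -290.816667/540.833333 = -0.537720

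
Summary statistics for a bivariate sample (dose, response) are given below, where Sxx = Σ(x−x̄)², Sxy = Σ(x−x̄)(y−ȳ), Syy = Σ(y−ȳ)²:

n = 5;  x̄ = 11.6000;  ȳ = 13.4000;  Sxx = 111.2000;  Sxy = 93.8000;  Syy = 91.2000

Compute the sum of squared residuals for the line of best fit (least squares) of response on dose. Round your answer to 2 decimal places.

12.08

b = Sxy/Sxx = 93.8/111.2 = 0.843525
SSE = Syy − b·Sxy = 91.2 − 0.843525·93.8 = 12.077338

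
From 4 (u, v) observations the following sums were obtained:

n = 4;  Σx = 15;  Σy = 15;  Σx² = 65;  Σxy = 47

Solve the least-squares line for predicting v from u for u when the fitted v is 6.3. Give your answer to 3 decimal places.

1.338

Sxx = Σx² − (Σx)²/n = 65 − 56.25 = 8.75
Sxy = Σxy − (Σx)(Σy)/n = 47 − 56.25 = -9.25
b = Sxy/Sxx = -9.25/8.75 = -1.057143
a = ȳ − b·x̄ = 3.75 − (-1.057143)·3.75 = 7.714286
Set a + b·x = 6.3: x = (6.3 − 7.714286) / (-1.057143) = 1.337838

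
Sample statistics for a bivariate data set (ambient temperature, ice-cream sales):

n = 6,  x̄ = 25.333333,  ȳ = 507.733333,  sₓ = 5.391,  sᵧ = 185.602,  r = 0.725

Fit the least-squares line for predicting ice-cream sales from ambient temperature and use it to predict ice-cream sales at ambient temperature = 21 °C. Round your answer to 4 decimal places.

399.5717

b = r · sᵧ/sₓ = 0.725 · 185.602/5.391 = 24.960388
a = ȳ − b·x̄ = 507.733333 − 24.960388·25.333333 = -124.596480
ŷ(21) = a + b·21 = -124.596480 + 24.960388·21 = 399.571661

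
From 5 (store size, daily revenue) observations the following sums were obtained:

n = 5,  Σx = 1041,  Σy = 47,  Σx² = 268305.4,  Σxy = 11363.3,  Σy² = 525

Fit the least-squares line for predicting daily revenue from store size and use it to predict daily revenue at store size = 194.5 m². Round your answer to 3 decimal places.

Sxx = Σx² − (Σx)²/n = 268305.4 − 216736.2 = 51569.2
Sxy = Σxy − (Σx)(Σy)/n = 11363.3 − 9785.4 = 1577.9
b = Sxy/Sxx = 1577.9/51569.2 = 0.030598
a = ȳ − b·x̄ = 9.4 − 0.030598·208.2 = 3.029554
ŷ(194.5) = a + b·194.5 = 3.029554 + 0.030598·194.5 = 8.980811

8.981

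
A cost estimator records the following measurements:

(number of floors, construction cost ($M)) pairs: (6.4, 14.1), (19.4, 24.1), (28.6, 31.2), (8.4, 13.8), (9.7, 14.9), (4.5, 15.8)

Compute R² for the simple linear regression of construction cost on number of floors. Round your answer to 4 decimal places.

0.9367

n = 6, Σx = 77, Σy = 113.9, Σxy = 1781.65, Σx² = 1420.18, Σy² = 2415.15
Sxx = Σx² − (Σx)²/n = 1420.18 − 988.166667 = 432.013333
Sxy = Σxy − (Σx)(Σy)/n = 1781.65 − 1461.716667 = 319.933333
Syy = Σy² − (Σy)²/n = 2415.15 − 2162.201667 = 252.948333
R² = Sxy²/(Sxx·Syy) = (319.933333)²/(432.013333·252.948333) = 0.936677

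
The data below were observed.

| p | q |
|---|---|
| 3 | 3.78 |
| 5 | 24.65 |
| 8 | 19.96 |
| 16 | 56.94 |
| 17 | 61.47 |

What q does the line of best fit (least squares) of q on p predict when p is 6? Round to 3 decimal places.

n = 5, Σx = 49, Σy = 166.8, Σxy = 2250.3, Σx² = 643
Sxx = Σx² − (Σx)²/n = 643 − 480.2 = 162.8
Sxy = Σxy − (Σx)(Σy)/n = 2250.3 − 1634.64 = 615.66
b = Sxy/Sxx = 615.66/162.8 = 3.781695
a = ȳ − b·x̄ = 33.36 − 3.781695·9.8 = -3.700614
ŷ(6) = a + b·6 = -3.700614 + 3.781695·6 = 18.989558

18.990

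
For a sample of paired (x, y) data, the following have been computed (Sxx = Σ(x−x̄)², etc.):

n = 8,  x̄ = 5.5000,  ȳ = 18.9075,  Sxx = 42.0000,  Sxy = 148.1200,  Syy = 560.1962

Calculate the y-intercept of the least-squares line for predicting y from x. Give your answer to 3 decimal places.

b = Sxy/Sxx = 148.12/42 = 3.526667
a = ȳ − b·x̄ = 18.9075 − 3.526667·5.5 = -0.489167

-0.489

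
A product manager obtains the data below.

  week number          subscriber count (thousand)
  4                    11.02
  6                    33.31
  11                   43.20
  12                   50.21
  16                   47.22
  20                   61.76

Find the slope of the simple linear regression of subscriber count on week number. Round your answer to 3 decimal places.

n = 6, Σx = 69, Σy = 246.72, Σxy = 3312.38, Σx² = 973
Sxx = Σx² − (Σx)²/n = 973 − 793.5 = 179.5
Sxy = Σxy − (Σx)(Σy)/n = 3312.38 − 2837.28 = 475.1
b = Sxy/Sxx = 475.1/179.5 = 2.646797

2.647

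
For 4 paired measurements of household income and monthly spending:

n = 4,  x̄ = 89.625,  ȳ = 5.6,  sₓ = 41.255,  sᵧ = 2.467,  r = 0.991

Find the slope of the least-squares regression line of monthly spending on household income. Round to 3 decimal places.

b = r · sᵧ/sₓ = 0.991 · 2.467/41.255 = 0.059261

0.059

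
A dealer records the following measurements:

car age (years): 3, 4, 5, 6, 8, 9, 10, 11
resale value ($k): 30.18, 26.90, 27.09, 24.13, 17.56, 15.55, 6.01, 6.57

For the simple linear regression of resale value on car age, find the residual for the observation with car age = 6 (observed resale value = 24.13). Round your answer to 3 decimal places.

1.769

n = 8, Σx = 56, Σy = 153.99, Σxy = 891.17, Σx² = 452
Sxx = Σx² − (Σx)²/n = 452 − 392 = 60
Sxy = Σxy − (Σx)(Σy)/n = 891.17 − 1077.93 = -186.76
b = Sxy/Sxx = -186.76/60 = -3.112667
a = ȳ − b·x̄ = 19.24875 − (-3.112667)·7 = 41.037417
ŷ(6) = 41.037417 + (-3.112667)·6 = 22.361417
residual = y − ŷ = 24.13 − 22.361417 = 1.768583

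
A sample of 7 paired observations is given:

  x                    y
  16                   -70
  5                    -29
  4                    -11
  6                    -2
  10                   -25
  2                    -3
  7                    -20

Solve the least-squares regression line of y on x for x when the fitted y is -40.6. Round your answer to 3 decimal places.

n = 7, Σx = 50, Σy = -160, Σxy = -1717, Σx² = 486
Sxx = Σx² − (Σx)²/n = 486 − 357.142857 = 128.857143
Sxy = Σxy − (Σx)(Σy)/n = -1717 − (-1142.857143) = -574.142857
b = Sxy/Sxx = -574.142857/128.857143 = -4.455654
a = ȳ − b·x̄ = -22.857143 − (-4.455654)·7.142857 = 8.968958
Set a + b·x = -40.6: x = (-40.6 − 8.968958) / (-4.455654) = 11.124956

11.125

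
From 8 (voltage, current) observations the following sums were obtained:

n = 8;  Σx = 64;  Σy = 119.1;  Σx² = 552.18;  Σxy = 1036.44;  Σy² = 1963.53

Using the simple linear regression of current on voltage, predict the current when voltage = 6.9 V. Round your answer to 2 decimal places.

12.60

Sxx = Σx² − (Σx)²/n = 552.18 − 512 = 40.18
Sxy = Σxy − (Σx)(Σy)/n = 1036.44 − 952.8 = 83.64
b = Sxy/Sxx = 83.64/40.18 = 2.081633
a = ȳ − b·x̄ = 14.8875 − 2.081633·8 = -1.765561
ŷ(6.9) = a + b·6.9 = -1.765561 + 2.081633·6.9 = 12.597704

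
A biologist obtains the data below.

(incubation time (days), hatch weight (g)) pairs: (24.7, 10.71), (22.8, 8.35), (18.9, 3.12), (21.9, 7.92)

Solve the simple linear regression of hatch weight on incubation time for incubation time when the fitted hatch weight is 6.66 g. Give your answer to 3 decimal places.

21.412

n = 4, Σx = 88.3, Σy = 30.1, Σxy = 687.333, Σx² = 1966.75
Sxx = Σx² − (Σx)²/n = 1966.75 − 1949.2225 = 17.5275
Sxy = Σxy − (Σx)(Σy)/n = 687.333 − 664.4575 = 22.8755
b = Sxy/Sxx = 22.8755/17.5275 = 1.305121
a = ȳ − b·x̄ = 7.525 − 1.305121·22.075 = -21.285536
Set a + b·x = 6.66: x = (6.66 − (-21.285536)) / 1.305121 = 21.412226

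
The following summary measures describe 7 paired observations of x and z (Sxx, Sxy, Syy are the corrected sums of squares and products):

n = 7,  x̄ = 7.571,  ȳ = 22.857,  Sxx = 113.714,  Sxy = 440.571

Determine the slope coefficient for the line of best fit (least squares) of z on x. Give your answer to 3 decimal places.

b = Sxy/Sxx = 440.571/113.714 = 3.874378

3.874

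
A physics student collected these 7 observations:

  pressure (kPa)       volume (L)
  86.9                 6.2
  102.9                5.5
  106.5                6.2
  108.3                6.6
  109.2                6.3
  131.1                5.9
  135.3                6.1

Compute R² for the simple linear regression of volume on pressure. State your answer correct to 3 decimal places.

0.012

n = 7, Σx = 780.2, Σy = 42.8, Σxy = 4766.59, Σx² = 88629.1, Σy² = 262.4
Sxx = Σx² − (Σx)²/n = 88629.1 − 86958.862857 = 1670.237143
Sxy = Σxy − (Σx)(Σy)/n = 4766.59 − 4770.365714 = -3.775714
Syy = Σy² − (Σy)²/n = 262.4 − 261.691429 = 0.708571
R² = Sxy²/(Sxx·Syy) = (-3.775714)²/(1670.237143·0.708571) = 0.012046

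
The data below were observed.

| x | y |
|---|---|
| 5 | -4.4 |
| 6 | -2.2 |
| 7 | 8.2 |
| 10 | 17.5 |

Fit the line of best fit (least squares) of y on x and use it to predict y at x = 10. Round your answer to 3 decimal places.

18.382

n = 4, Σx = 28, Σy = 19.1, Σxy = 197.2, Σx² = 210
Sxx = Σx² − (Σx)²/n = 210 − 196 = 14
Sxy = Σxy − (Σx)(Σy)/n = 197.2 − 133.7 = 63.5
b = Sxy/Sxx = 63.5/14 = 4.535714
a = ȳ − b·x̄ = 4.775 − 4.535714·7 = -26.975
ŷ(10) = a + b·10 = -26.975 + 4.535714·10 = 18.382143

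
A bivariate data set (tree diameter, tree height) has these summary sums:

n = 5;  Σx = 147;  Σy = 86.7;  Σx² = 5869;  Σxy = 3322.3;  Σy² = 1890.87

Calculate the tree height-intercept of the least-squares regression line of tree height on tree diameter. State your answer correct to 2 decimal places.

Sxx = Σx² − (Σx)²/n = 5869 − 4321.8 = 1547.2
Sxy = Σxy − (Σx)(Σy)/n = 3322.3 − 2548.98 = 773.32
b = Sxy/Sxx = 773.32/1547.2 = 0.499819
a = ȳ − b·x̄ = 17.34 − 0.499819·29.4 = 2.645321

2.65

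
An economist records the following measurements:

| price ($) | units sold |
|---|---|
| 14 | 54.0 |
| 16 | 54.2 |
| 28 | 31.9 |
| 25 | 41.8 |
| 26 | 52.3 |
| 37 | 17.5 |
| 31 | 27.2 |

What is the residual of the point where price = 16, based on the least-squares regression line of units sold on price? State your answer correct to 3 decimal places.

n = 7, Σx = 177, Σy = 278.9, Σxy = 6411.9, Σx² = 4867
Sxx = Σx² − (Σx)²/n = 4867 − 4475.571429 = 391.428571
Sxy = Σxy − (Σx)(Σy)/n = 6411.9 − 7052.185714 = -640.285714
b = Sxy/Sxx = -640.285714/391.428571 = -1.635766
a = ȳ − b·x̄ = 39.842857 − (-1.635766)·25.285714 = 81.204380
ŷ(16) = 81.204380 + (-1.635766)·16 = 55.032117
residual = y − ŷ = 54.2 − 55.032117 = -0.832117

-0.832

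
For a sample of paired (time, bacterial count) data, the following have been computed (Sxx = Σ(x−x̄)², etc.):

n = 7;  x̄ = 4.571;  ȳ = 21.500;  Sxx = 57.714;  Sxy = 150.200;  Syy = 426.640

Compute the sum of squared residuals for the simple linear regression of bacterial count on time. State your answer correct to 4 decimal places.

b = Sxy/Sxx = 150.2/57.714 = 2.602488
SSE = Syy − b·Sxy = 426.64 − 2.602488·150.2 = 35.746283

35.7463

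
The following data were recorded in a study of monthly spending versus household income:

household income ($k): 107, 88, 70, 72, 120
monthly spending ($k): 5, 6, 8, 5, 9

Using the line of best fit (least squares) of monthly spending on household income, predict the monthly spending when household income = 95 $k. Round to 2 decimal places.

6.69

n = 5, Σx = 457, Σy = 33, Σxy = 3063, Σx² = 43677
Sxx = Σx² − (Σx)²/n = 43677 − 41769.8 = 1907.2
Sxy = Σxy − (Σx)(Σy)/n = 3063 − 3016.2 = 46.8
b = Sxy/Sxx = 46.8/1907.2 = 0.024539
a = ȳ − b·x̄ = 6.6 − 0.024539·91.4 = 4.357173
ŷ(95) = a + b·95 = 4.357173 + 0.024539·95 = 6.688339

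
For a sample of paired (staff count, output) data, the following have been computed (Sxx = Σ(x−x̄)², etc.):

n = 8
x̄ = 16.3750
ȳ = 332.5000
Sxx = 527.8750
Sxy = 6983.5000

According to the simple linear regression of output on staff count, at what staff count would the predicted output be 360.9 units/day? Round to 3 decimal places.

b = Sxy/Sxx = 6983.5/527.875 = 13.229458
a = ȳ − b·x̄ = 332.5 − 13.229458·16.375 = 115.867630
Set a + b·x = 360.9: x = (360.9 − 115.867630) / 13.229458 = 18.521724

18.522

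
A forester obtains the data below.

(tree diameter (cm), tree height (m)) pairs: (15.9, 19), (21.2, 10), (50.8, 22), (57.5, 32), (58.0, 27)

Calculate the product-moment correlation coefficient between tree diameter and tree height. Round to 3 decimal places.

0.824

n = 5, Σx = 203.4, Σy = 110, Σxy = 5037.7, Σx² = 9953.14, Σy² = 2698
Sxx = Σx² − (Σx)²/n = 9953.14 − 8274.312 = 1678.828
Sxy = Σxy − (Σx)(Σy)/n = 5037.7 − 4474.8 = 562.9
Syy = Σy² − (Σy)²/n = 2698 − 2420 = 278
r = Sxy/√(Sxx·Syy) = 562.9/√(466714.184) = 562.9/683.164829 = 0.823959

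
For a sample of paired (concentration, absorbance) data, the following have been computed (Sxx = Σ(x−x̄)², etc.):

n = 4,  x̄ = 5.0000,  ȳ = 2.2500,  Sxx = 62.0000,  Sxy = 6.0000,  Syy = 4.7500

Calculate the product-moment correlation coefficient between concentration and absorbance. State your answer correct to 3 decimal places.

r = Sxy/√(Sxx·Syy) = 6/√(294.5) = 6/17.161002 = 0.349630

0.350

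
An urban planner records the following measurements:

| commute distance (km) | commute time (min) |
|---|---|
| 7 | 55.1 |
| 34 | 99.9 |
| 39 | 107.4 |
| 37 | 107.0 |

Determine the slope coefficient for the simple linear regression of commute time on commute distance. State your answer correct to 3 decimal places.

1.672

n = 4, Σx = 117, Σy = 369.4, Σxy = 11929.9, Σx² = 4095
Sxx = Σx² − (Σx)²/n = 4095 − 3422.25 = 672.75
Sxy = Σxy − (Σx)(Σy)/n = 11929.9 − 10804.95 = 1124.95
b = Sxy/Sxx = 1124.95/672.75 = 1.672166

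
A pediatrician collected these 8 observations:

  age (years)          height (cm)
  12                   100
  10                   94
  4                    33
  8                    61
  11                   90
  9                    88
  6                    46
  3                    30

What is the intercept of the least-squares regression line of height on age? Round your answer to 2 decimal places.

0.46

n = 8, Σx = 63, Σy = 542, Σxy = 4908, Σx² = 571
Sxx = Σx² − (Σx)²/n = 571 − 496.125 = 74.875
Sxy = Σxy − (Σx)(Σy)/n = 4908 − 4268.25 = 639.75
b = Sxy/Sxx = 639.75/74.875 = 8.544240
a = ȳ − b·x̄ = 67.75 − 8.544240·7.875 = 0.464107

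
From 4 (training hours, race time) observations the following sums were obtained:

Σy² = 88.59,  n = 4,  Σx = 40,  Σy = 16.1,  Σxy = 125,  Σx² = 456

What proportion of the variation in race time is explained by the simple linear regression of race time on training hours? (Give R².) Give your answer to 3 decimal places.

Sxx = Σx² − (Σx)²/n = 456 − 400 = 56
Sxy = Σxy − (Σx)(Σy)/n = 125 − 161 = -36
Syy = Σy² − (Σy)²/n = 88.59 − 64.8025 = 23.7875
R² = Sxy²/(Sxx·Syy) = (-36)²/(56·23.7875) = 0.972900

0.973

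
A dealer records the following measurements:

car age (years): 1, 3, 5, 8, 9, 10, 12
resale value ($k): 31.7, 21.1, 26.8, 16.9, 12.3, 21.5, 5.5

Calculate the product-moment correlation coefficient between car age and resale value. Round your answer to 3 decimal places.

-0.836

n = 7, Σx = 48, Σy = 135.8, Σxy = 755.9, Σx² = 424, Σy² = 3097.74
Sxx = Σx² − (Σx)²/n = 424 − 329.142857 = 94.857143
Sxy = Σxy − (Σx)(Σy)/n = 755.9 − 931.2 = -175.3
Syy = Σy² − (Σy)²/n = 3097.74 − 2634.52 = 463.22
r = Sxy/√(Sxx·Syy) = -175.3/√(43939.725714) = -175.3/209.618047 = -0.836283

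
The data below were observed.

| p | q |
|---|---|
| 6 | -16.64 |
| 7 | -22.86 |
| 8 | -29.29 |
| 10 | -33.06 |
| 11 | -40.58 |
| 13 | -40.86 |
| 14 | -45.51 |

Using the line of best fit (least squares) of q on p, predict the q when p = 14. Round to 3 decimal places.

-46.594

n = 7, Σx = 69, Σy = -228.8, Σxy = -2439.48, Σx² = 735
Sxx = Σx² − (Σx)²/n = 735 − 680.142857 = 54.857143
Sxy = Σxy − (Σx)(Σy)/n = -2439.48 − (-2255.314286) = -184.165714
b = Sxy/Sxx = -184.165714/54.857143 = -3.357188
a = ȳ − b·x̄ = -32.685714 − (-3.357188)·9.857143 = 0.406562
ŷ(14) = a + b·14 = 0.406562 + (-3.357188)·14 = -46.594062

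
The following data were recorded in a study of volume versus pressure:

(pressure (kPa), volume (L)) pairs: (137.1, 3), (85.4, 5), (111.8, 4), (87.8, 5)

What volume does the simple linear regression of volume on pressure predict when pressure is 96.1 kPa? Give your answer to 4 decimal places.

4.6227

n = 4, Σx = 422.1, Σy = 17, Σxy = 1724.5, Σx² = 46297.65
Sxx = Σx² − (Σx)²/n = 46297.65 − 44542.1025 = 1755.5475
Sxy = Σxy − (Σx)(Σy)/n = 1724.5 − 1793.925 = -69.425
b = Sxy/Sxx = -69.425/1755.5475 = -0.039546
a = ȳ − b·x̄ = 4.25 − (-0.039546)·105.525 = 8.423099
ŷ(96.1) = a + b·96.1 = 8.423099 + (-0.039546)·96.1 = 4.622722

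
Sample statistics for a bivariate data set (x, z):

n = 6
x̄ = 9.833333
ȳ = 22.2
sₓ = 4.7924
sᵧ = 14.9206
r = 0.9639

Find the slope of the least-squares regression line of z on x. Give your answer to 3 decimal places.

3.001

b = r · sᵧ/sₓ = 0.9639 · 14.9206/4.7924 = 3.000995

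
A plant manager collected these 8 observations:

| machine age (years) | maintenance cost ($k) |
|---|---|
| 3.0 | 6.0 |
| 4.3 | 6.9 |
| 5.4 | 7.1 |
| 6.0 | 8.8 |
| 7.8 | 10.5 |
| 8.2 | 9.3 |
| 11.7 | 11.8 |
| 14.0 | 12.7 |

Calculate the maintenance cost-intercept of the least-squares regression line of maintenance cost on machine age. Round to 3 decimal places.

4.425

n = 8, Σx = 60.4, Σy = 73.1, Σxy = 612.83, Σx² = 553.62
Sxx = Σx² − (Σx)²/n = 553.62 − 456.02 = 97.6
Sxy = Σxy − (Σx)(Σy)/n = 612.83 − 551.905 = 60.925
b = Sxy/Sxx = 60.925/97.6 = 0.624232
a = ȳ − b·x̄ = 9.1375 − 0.624232·7.55 = 4.424552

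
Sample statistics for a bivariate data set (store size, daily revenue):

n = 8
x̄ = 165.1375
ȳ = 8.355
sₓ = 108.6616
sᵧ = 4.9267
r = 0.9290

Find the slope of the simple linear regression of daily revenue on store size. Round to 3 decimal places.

b = r · sᵧ/sₓ = 0.929 · 4.9267/108.6616 = 0.042121

0.042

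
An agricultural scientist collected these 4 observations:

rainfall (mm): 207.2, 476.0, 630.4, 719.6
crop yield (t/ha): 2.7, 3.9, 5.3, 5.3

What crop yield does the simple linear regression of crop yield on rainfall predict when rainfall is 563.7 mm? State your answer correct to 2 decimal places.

n = 4, Σx = 2033.2, Σy = 17.2, Σxy = 9570.84, Σx² = 1184736.16
Sxx = Σx² − (Σx)²/n = 1184736.16 − 1033475.56 = 151260.6
Sxy = Σxy − (Σx)(Σy)/n = 9570.84 − 8742.76 = 828.08
b = Sxy/Sxx = 828.08/151260.6 = 0.005475
a = ȳ − b·x̄ = 4.3 − 0.005475·508.3 = 1.517299
ŷ(563.7) = a + b·563.7 = 1.517299 + 0.005475·563.7 = 4.603289

4.60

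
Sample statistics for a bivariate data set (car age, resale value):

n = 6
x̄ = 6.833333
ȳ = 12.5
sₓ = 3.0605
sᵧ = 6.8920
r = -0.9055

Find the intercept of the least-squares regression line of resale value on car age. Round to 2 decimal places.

b = r · sᵧ/sₓ = -0.9055 · 6.892/3.0605 = -2.039113
a = ȳ − b·x̄ = 12.5 − (-2.039113)·6.833333 = 26.433940

26.43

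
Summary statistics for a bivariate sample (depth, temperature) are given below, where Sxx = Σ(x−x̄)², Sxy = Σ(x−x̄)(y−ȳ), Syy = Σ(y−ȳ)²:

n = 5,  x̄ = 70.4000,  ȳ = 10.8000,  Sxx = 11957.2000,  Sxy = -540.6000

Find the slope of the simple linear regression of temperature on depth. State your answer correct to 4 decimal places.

b = Sxy/Sxx = -540.6/11957.2 = -0.045211

-0.0452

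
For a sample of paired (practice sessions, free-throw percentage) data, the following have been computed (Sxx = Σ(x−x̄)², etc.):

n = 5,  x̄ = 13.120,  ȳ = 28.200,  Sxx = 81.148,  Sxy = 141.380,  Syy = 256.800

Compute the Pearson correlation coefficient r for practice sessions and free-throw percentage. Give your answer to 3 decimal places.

r = Sxy/√(Sxx·Syy) = 141.38/√(20838.8064) = 141.38/144.356525 = 0.979381

0.979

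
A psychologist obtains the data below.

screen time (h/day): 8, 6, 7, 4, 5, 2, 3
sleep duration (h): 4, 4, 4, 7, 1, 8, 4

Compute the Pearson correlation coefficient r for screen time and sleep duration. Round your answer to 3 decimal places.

n = 7, Σx = 35, Σy = 32, Σxy = 145, Σx² = 203, Σy² = 178
Sxx = Σx² − (Σx)²/n = 203 − 175 = 28
Sxy = Σxy − (Σx)(Σy)/n = 145 − 160 = -15
Syy = Σy² − (Σy)²/n = 178 − 146.285714 = 31.714286
r = Sxy/√(Sxx·Syy) = -15/√(888) = -15/29.799329 = -0.503367

-0.503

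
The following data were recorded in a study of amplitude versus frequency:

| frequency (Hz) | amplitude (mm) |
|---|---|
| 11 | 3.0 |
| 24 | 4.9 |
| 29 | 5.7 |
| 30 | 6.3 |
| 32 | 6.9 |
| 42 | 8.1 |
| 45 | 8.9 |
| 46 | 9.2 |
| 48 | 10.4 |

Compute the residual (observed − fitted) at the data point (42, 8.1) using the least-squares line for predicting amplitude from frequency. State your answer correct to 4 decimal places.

-0.4326

n = 9, Σx = 307, Σy = 63.4, Σxy = 2388.8, Σx² = 11671
Sxx = Σx² − (Σx)²/n = 11671 − 10472.111111 = 1198.888889
Sxy = Σxy − (Σx)(Σy)/n = 2388.8 − 2162.644444 = 226.155556
b = Sxy/Sxx = 226.155556/1198.888889 = 0.188638
a = ȳ − b·x̄ = 7.044444 − 0.188638·34.111111 = 0.609805
ŷ(42) = 0.609805 + 0.188638·42 = 8.532586
residual = y − ŷ = 8.1 − 8.532586 = -0.432586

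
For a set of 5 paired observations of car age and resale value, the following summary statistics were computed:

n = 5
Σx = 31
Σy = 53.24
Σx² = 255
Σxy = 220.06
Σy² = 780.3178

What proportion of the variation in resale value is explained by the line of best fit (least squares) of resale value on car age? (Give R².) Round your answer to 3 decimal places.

0.903

Sxx = Σx² − (Σx)²/n = 255 − 192.2 = 62.8
Sxy = Σxy − (Σx)(Σy)/n = 220.06 − 330.088 = -110.028
Syy = Σy² − (Σy)²/n = 780.3178 − 566.89952 = 213.41828
R² = Sxy²/(Sxx·Syy) = (-110.028)²/(62.8·213.41828) = 0.903265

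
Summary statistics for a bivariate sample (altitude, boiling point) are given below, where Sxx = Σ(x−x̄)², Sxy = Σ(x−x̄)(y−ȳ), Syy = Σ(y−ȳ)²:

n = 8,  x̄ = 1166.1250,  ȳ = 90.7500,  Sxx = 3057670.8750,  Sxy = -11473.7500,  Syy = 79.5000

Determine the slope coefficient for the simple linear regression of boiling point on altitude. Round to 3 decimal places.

b = Sxy/Sxx = -11473.75/3057670.875 = -0.003752

-0.004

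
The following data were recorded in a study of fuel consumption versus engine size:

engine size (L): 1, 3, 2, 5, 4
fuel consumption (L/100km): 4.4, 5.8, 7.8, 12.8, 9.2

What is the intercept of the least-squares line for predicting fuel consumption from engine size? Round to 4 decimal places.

n = 5, Σx = 15, Σy = 40, Σxy = 138.2, Σx² = 55
Sxx = Σx² − (Σx)²/n = 55 − 45 = 10
Sxy = Σxy − (Σx)(Σy)/n = 138.2 − 120 = 18.2
b = Sxy/Sxx = 18.2/10 = 1.82
a = ȳ − b·x̄ = 8 − 1.82·3 = 2.54

2.5400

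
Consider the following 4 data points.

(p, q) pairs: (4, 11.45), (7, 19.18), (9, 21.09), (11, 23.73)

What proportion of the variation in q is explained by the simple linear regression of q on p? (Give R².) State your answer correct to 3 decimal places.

n = 4, Σx = 31, Σy = 75.45, Σxy = 630.9, Σx² = 267, Σy² = 1506.8759
Sxx = Σx² − (Σx)²/n = 267 − 240.25 = 26.75
Sxy = Σxy − (Σx)(Σy)/n = 630.9 − 584.7375 = 46.1625
Syy = Σy² − (Σy)²/n = 1506.8759 − 1423.175625 = 83.700275
R² = Sxy²/(Sxx·Syy) = (46.1625)²/(26.75·83.700275) = 0.951761

0.952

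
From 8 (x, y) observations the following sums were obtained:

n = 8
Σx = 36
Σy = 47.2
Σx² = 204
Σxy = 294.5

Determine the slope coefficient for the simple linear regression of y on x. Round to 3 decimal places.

1.955

Sxx = Σx² − (Σx)²/n = 204 − 162 = 42
Sxy = Σxy − (Σx)(Σy)/n = 294.5 − 212.4 = 82.1
b = Sxy/Sxx = 82.1/42 = 1.954762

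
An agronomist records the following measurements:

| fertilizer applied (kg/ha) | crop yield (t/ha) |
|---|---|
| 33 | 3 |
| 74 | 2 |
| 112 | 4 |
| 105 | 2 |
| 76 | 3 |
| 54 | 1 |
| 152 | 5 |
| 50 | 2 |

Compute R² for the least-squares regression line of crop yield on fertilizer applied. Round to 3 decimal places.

0.483

n = 8, Σx = 656, Σy = 22, Σxy = 2047, Σx² = 64430, Σy² = 72
Sxx = Σx² − (Σx)²/n = 64430 − 53792 = 10638
Sxy = Σxy − (Σx)(Σy)/n = 2047 − 1804 = 243
Syy = Σy² − (Σy)²/n = 72 − 60.5 = 11.5
R² = Sxy²/(Sxx·Syy) = (243)²/(10638·11.5) = 0.482675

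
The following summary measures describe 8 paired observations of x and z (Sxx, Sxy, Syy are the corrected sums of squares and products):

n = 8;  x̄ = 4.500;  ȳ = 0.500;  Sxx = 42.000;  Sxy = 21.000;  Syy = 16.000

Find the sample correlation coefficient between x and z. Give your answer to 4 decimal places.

r = Sxy/√(Sxx·Syy) = 21/√(672) = 21/25.922963 = 0.810093

0.8101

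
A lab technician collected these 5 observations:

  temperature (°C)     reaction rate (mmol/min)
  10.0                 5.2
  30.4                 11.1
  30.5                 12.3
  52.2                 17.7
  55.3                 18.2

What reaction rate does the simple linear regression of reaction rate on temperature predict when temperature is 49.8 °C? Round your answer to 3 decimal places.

n = 5, Σx = 178.4, Σy = 64.5, Σxy = 2694.99, Σx² = 7737.34
Sxx = Σx² − (Σx)²/n = 7737.34 − 6365.312 = 1372.028
Sxy = Σxy − (Σx)(Σy)/n = 2694.99 − 2301.36 = 393.63
b = Sxy/Sxx = 393.63/1372.028 = 0.286896
a = ȳ − b·x̄ = 12.9 − 0.286896·35.68 = 2.663534
ŷ(49.8) = a + b·49.8 = 2.663534 + 0.286896·49.8 = 16.950978

16.951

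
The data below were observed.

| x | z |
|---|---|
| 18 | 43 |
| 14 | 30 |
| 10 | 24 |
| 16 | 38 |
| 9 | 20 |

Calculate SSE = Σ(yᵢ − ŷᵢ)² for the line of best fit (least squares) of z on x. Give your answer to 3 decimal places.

n = 5, Σx = 67, Σy = 155, Σxy = 2222, Σx² = 957, Σy² = 5169
Sxx = Σx² − (Σx)²/n = 957 − 897.8 = 59.2
Sxy = Σxy − (Σx)(Σy)/n = 2222 − 2077 = 145
Syy = Σy² − (Σy)²/n = 5169 − 4805 = 364
b = Sxy/Sxx = 145/59.2 = 2.449324
SSE = Syy − b·Sxy = 364 − 2.449324·145 = 8.847973

8.848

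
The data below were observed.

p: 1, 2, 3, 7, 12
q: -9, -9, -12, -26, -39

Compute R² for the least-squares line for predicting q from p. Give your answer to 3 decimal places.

n = 5, Σx = 25, Σy = -95, Σxy = -713, Σx² = 207, Σy² = 2503
Sxx = Σx² − (Σx)²/n = 207 − 125 = 82
Sxy = Σxy − (Σx)(Σy)/n = -713 − (-475) = -238
Syy = Σy² − (Σy)²/n = 2503 − 1805 = 698
R² = Sxy²/(Sxx·Syy) = (-238)²/(82·698) = 0.989657

0.990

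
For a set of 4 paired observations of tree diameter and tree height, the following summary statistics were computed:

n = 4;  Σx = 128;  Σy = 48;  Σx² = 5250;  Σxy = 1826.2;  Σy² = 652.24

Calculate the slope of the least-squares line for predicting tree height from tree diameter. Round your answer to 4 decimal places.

Sxx = Σx² − (Σx)²/n = 5250 − 4096 = 1154
Sxy = Σxy − (Σx)(Σy)/n = 1826.2 − 1536 = 290.2
b = Sxy/Sxx = 290.2/1154 = 0.251473

0.2515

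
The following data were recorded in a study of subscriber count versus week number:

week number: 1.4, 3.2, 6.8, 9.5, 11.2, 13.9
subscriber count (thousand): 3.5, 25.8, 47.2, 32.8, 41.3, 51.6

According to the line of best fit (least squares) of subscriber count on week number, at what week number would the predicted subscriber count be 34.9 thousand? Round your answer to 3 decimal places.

n = 6, Σx = 46, Σy = 202.2, Σxy = 1899.82, Σx² = 467.34
Sxx = Σx² − (Σx)²/n = 467.34 − 352.666667 = 114.673333
Sxy = Σxy − (Σx)(Σy)/n = 1899.82 − 1550.2 = 349.62
b = Sxy/Sxx = 349.62/114.673333 = 3.048834
a = ȳ − b·x̄ = 33.7 − 3.048834·7.666667 = 10.325603
Set a + b·x = 34.9: x = (34.9 − 10.325603) / 3.048834 = 8.060260

8.060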